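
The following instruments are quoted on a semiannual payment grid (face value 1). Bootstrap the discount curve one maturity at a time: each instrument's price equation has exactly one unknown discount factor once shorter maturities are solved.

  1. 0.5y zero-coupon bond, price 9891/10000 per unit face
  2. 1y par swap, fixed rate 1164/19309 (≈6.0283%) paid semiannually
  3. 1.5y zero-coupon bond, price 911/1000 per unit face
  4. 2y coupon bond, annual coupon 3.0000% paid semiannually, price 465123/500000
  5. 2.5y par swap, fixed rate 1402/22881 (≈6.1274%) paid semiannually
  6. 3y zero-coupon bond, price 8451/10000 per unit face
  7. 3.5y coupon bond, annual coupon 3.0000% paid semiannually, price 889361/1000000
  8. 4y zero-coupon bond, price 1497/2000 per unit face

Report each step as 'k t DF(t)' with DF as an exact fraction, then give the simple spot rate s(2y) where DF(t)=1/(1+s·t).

1 1/2 9891/10000
2 1 4709/5000
3 3/2 911/1000
4 2 1749/2000
5 5/2 4299/5000
6 3 8451/10000
7 7/2 7961/10000
8 4 1497/2000
s(2y) = (1/(1749/2000) − 1)/(2) = 251/3498 ≈ 7.1755%

step 1 [0.5y] zero: DF = P = 9891/10000 ≈ 0.989100
step 2 [1y] swap r/2=582/19309: DF=(1 − 582/19309·(0.989100))/(1+582/19309) = 4709/5000 ≈ 0.941800
step 3 [1.5y] zero: DF = P = 911/1000 ≈ 0.911000
step 4 [2y] bond c/2=3/200: DF=(465123/500000 − 3/200·(0.989100+0.941800+0.911000))/(1+3/200) = 1749/2000 ≈ 0.874500
step 5 [2.5y] swap r/2=701/22881: DF=(1 − 701/22881·(0.989100+0.941800+0.911000+0.874500))/(1+701/22881) = 4299/5000 ≈ 0.859800
step 6 [3y] zero: DF = P = 8451/10000 ≈ 0.845100
step 7 [3.5y] bond c/2=3/200: DF=(889361/1000000 − 3/200·(0.989100+0.941800+0.911000+0.874500+0.859800+0.845100))/(1+3/200) = 7961/10000 ≈ 0.796100
step 8 [4y] zero: DF = P = 1497/2000 ≈ 0.748500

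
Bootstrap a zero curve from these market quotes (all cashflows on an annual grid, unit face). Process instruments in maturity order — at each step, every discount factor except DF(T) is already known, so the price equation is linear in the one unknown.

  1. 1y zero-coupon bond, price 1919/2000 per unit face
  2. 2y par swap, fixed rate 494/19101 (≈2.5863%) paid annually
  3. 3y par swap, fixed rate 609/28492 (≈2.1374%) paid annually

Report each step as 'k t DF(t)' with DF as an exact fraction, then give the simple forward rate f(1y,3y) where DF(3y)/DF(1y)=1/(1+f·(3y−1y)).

1 1 1919/2000
2 2 4753/5000
3 3 9391/10000
f(1y,3y) = ((1919/2000)/(9391/10000) − 1)/(2) = 102/9391 ≈ 1.0861%

step 1 [1y] zero: DF = P = 1919/2000 ≈ 0.959500
step 2 [2y] swap r/1=494/19101: DF=(1 − 494/19101·(0.959500))/(1+494/19101) = 4753/5000 ≈ 0.950600
step 3 [3y] swap r/1=609/28492: DF=(1 − 609/28492·(0.959500+0.950600))/(1+609/28492) = 9391/10000 ≈ 0.939100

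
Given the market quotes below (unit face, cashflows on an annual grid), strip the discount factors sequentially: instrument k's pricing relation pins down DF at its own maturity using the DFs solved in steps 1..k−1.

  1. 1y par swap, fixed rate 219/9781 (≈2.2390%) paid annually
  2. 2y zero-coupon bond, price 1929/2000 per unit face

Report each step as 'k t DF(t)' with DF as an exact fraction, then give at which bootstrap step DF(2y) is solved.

step 1 [1y] swap r/1=219/9781: DF=(1 − 219/9781·(0))/(1+219/9781) = 9781/10000 ≈ 0.978100
step 2 [2y] zero: DF = P = 1929/2000 ≈ 0.964500

1 1 9781/10000
2 2 1929/2000
DF(2y) is solved at step 2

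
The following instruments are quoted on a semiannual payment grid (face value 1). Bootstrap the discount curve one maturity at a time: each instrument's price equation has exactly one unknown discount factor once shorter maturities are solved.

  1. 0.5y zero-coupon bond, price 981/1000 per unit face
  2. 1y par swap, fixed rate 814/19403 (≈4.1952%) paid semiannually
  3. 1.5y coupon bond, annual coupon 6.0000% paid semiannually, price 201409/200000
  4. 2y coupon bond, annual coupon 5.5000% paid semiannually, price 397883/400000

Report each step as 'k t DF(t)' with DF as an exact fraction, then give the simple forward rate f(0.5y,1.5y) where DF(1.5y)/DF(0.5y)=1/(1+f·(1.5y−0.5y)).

step 1 [0.5y] zero: DF = P = 981/1000 ≈ 0.981000
step 2 [1y] swap r/2=407/19403: DF=(1 − 407/19403·(0.981000))/(1+407/19403) = 9593/10000 ≈ 0.959300
step 3 [1.5y] bond c/2=3/100: DF=(201409/200000 − 3/100·(0.981000+0.959300))/(1+3/100) = 2303/2500 ≈ 0.921200
step 4 [2y] bond c/2=11/400: DF=(397883/400000 − 11/400·(0.981000+0.959300+0.921200))/(1+11/400) = 1783/2000 ≈ 0.891500

1 1/2 981/1000
2 1 9593/10000
3 3/2 2303/2500
4 2 1783/2000
f(0.5y,1.5y) = ((981/1000)/(2303/2500) − 1)/(1) = 299/4606 ≈ 6.4915%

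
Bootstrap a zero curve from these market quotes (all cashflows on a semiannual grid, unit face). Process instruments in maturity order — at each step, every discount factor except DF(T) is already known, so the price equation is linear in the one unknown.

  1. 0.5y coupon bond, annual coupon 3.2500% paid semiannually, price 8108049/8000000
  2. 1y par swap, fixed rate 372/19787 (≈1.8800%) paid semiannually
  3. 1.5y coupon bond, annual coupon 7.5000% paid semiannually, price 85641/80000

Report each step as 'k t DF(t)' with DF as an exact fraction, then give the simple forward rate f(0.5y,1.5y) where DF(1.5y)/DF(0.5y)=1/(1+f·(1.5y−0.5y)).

step 1 [0.5y] bond c/2=13/800: DF=(8108049/8000000 − 13/800·(0))/(1+13/800) = 9973/10000 ≈ 0.997300
step 2 [1y] swap r/2=186/19787: DF=(1 − 186/19787·(0.997300))/(1+186/19787) = 4907/5000 ≈ 0.981400
step 3 [1.5y] bond c/2=3/80: DF=(85641/80000 − 3/80·(0.997300+0.981400))/(1+3/80) = 9603/10000 ≈ 0.960300

1 1/2 9973/10000
2 1 4907/5000
3 3/2 9603/10000
f(0.5y,1.5y) = ((9973/10000)/(9603/10000) − 1)/(1) = 370/9603 ≈ 3.8530%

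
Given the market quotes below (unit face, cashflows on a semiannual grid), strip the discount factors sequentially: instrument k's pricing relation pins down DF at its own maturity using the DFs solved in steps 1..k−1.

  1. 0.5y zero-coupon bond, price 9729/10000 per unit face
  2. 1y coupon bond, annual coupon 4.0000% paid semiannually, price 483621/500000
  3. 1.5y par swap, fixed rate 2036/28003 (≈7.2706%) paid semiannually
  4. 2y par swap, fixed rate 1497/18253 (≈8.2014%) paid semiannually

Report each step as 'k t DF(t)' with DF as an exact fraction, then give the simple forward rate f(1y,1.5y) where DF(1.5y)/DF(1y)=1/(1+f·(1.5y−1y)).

1 1/2 9729/10000
2 1 2323/2500
3 3/2 4491/5000
4 2 8503/10000
f(1y,1.5y) = ((2323/2500)/(4491/5000) − 1)/(1/2) = 310/4491 ≈ 6.9027%

step 1 [0.5y] zero: DF = P = 9729/10000 ≈ 0.972900
step 2 [1y] bond c/2=1/50: DF=(483621/500000 − 1/50·(0.972900))/(1+1/50) = 2323/2500 ≈ 0.929200
step 3 [1.5y] swap r/2=1018/28003: DF=(1 − 1018/28003·(0.972900+0.929200))/(1+1018/28003) = 4491/5000 ≈ 0.898200
step 4 [2y] swap r/2=1497/36506: DF=(1 − 1497/36506·(0.972900+0.929200+0.898200))/(1+1497/36506) = 8503/10000 ≈ 0.850300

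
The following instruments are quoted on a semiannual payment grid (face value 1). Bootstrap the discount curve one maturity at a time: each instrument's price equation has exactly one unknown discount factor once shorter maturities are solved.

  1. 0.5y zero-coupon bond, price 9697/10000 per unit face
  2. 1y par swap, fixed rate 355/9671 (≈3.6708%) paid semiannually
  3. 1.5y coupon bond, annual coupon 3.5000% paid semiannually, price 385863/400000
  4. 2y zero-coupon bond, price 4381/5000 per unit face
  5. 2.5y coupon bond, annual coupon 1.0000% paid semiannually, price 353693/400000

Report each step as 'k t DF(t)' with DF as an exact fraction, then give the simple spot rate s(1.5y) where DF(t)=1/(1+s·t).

step 1 [0.5y] zero: DF = P = 9697/10000 ≈ 0.969700
step 2 [1y] swap r/2=355/19342: DF=(1 − 355/19342·(0.969700))/(1+355/19342) = 1929/2000 ≈ 0.964500
step 3 [1.5y] bond c/2=7/400: DF=(385863/400000 − 7/400·(0.969700+0.964500))/(1+7/400) = 2287/2500 ≈ 0.914800
step 4 [2y] zero: DF = P = 4381/5000 ≈ 0.876200
step 5 [2.5y] bond c/2=1/200: DF=(353693/400000 − 1/200·(0.969700+0.964500+0.914800+0.876200))/(1+1/200) = 8613/10000 ≈ 0.861300

1 1/2 9697/10000
2 1 1929/2000
3 3/2 2287/2500
4 2 4381/5000
5 5/2 8613/10000
s(1.5y) = (1/(2287/2500) − 1)/(3/2) = 142/2287 ≈ 6.2090%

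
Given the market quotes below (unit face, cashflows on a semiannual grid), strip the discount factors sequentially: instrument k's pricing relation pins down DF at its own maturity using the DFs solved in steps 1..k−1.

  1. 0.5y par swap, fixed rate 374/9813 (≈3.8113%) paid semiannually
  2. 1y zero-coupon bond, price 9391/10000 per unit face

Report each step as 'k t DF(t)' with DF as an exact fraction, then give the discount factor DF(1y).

step 1 [0.5y] swap r/2=187/9813: DF=(1 − 187/9813·(0))/(1+187/9813) = 9813/10000 ≈ 0.981300
step 2 [1y] zero: DF = P = 9391/10000 ≈ 0.939100

1 1/2 9813/10000
2 1 9391/10000
DF(1y) = 9391/10000 ≈ 0.939100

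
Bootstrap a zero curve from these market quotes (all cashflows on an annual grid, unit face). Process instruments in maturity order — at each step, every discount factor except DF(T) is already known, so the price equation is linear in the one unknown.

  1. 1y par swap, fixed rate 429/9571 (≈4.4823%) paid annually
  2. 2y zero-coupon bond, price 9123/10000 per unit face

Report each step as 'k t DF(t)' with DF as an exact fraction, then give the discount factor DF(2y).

step 1 [1y] swap r/1=429/9571: DF=(1 − 429/9571·(0))/(1+429/9571) = 9571/10000 ≈ 0.957100
step 2 [2y] zero: DF = P = 9123/10000 ≈ 0.912300

1 1 9571/10000
2 2 9123/10000
DF(2y) = 9123/10000 ≈ 0.912300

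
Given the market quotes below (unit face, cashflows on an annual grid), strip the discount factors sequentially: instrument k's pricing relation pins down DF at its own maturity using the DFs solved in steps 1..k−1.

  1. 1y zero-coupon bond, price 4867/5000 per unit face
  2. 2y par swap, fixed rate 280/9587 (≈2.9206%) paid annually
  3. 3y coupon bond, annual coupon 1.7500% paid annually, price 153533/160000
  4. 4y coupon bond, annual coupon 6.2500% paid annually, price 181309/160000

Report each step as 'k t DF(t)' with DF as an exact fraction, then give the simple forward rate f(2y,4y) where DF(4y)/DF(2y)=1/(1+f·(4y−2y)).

step 1 [1y] zero: DF = P = 4867/5000 ≈ 0.973400
step 2 [2y] swap r/1=280/9587: DF=(1 − 280/9587·(0.973400))/(1+280/9587) = 118/125 ≈ 0.944000
step 3 [3y] bond c/1=7/400: DF=(153533/160000 − 7/400·(0.973400+0.944000))/(1+7/400) = 9101/10000 ≈ 0.910100
step 4 [4y] bond c/1=1/16: DF=(181309/160000 − 1/16·(0.973400+0.944000+0.910100))/(1+1/16) = 4501/5000 ≈ 0.900200

1 1 4867/5000
2 2 118/125
3 3 9101/10000
4 4 4501/5000
f(2y,4y) = ((118/125)/(4501/5000) − 1)/(2) = 219/9002 ≈ 2.4328%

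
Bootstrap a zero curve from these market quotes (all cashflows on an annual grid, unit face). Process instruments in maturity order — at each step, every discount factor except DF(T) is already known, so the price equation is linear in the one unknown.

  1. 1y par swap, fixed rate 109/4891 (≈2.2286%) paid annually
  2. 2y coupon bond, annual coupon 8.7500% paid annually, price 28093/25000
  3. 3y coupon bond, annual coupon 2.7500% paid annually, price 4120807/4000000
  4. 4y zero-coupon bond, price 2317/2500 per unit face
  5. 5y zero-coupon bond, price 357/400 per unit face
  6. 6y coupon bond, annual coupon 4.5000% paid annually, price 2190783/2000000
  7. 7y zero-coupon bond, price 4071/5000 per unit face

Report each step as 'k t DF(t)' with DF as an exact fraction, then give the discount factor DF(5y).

step 1 [1y] swap r/1=109/4891: DF=(1 − 109/4891·(0))/(1+109/4891) = 4891/5000 ≈ 0.978200
step 2 [2y] bond c/1=7/80: DF=(28093/25000 − 7/80·(0.978200))/(1+7/80) = 4773/5000 ≈ 0.954600
step 3 [3y] bond c/1=11/400: DF=(4120807/4000000 − 11/400·(0.978200+0.954600))/(1+11/400) = 9509/10000 ≈ 0.950900
step 4 [4y] zero: DF = P = 2317/2500 ≈ 0.926800
step 5 [5y] zero: DF = P = 357/400 ≈ 0.892500
step 6 [6y] bond c/1=9/200: DF=(2190783/2000000 − 9/200·(0.978200+0.954600+0.950900+0.926800+0.892500))/(1+9/200) = 8457/10000 ≈ 0.845700
step 7 [7y] zero: DF = P = 4071/5000 ≈ 0.814200

1 1 4891/5000
2 2 4773/5000
3 3 9509/10000
4 4 2317/2500
5 5 357/400
6 6 8457/10000
7 7 4071/5000
DF(5y) = 357/400 ≈ 0.892500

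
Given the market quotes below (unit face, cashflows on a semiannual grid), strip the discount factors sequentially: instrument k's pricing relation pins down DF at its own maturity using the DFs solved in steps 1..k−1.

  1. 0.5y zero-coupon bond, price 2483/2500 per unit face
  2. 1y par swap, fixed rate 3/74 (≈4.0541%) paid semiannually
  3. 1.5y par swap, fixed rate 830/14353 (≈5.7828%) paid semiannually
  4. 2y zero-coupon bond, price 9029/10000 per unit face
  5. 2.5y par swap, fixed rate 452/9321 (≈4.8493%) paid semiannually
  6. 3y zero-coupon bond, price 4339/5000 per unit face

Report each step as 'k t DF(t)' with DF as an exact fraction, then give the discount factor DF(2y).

1 1/2 2483/2500
2 1 2401/2500
3 3/2 917/1000
4 2 9029/10000
5 5/2 887/1000
6 3 4339/5000
DF(2y) = 9029/10000 ≈ 0.902900

step 1 [0.5y] zero: DF = P = 2483/2500 ≈ 0.993200
step 2 [1y] swap r/2=3/148: DF=(1 − 3/148·(0.993200))/(1+3/148) = 2401/2500 ≈ 0.960400
step 3 [1.5y] swap r/2=415/14353: DF=(1 − 415/14353·(0.993200+0.960400))/(1+415/14353) = 917/1000 ≈ 0.917000
step 4 [2y] zero: DF = P = 9029/10000 ≈ 0.902900
step 5 [2.5y] swap r/2=226/9321: DF=(1 − 226/9321·(0.993200+0.960400+0.917000+0.902900))/(1+226/9321) = 887/1000 ≈ 0.887000
step 6 [3y] zero: DF = P = 4339/5000 ≈ 0.867800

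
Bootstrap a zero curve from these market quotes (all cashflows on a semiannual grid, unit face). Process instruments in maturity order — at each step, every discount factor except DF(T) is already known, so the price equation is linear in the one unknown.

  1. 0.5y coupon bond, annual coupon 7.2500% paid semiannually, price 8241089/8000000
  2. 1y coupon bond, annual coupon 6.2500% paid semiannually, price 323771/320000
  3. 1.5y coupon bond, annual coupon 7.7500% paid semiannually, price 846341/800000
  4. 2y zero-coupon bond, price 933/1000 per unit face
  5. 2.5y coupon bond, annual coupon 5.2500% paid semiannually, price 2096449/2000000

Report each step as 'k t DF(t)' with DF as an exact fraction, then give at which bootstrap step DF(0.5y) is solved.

1 1/2 9941/10000
2 1 951/1000
3 3/2 9459/10000
4 2 933/1000
5 5/2 2309/2500
DF(0.5y) is solved at step 1

step 1 [0.5y] bond c/2=29/800: DF=(8241089/8000000 − 29/800·(0))/(1+29/800) = 9941/10000 ≈ 0.994100
step 2 [1y] bond c/2=1/32: DF=(323771/320000 − 1/32·(0.994100))/(1+1/32) = 951/1000 ≈ 0.951000
step 3 [1.5y] bond c/2=31/800: DF=(846341/800000 − 31/800·(0.994100+0.951000))/(1+31/800) = 9459/10000 ≈ 0.945900
step 4 [2y] zero: DF = P = 933/1000 ≈ 0.933000
step 5 [2.5y] bond c/2=21/800: DF=(2096449/2000000 − 21/800·(0.994100+0.951000+0.945900+0.933000))/(1+21/800) = 2309/2500 ≈ 0.923600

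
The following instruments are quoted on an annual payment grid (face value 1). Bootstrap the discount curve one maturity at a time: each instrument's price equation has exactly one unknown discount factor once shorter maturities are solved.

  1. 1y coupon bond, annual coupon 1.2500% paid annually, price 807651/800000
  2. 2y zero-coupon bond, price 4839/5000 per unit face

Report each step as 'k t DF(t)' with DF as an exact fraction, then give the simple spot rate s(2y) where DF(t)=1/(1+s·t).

1 1 9971/10000
2 2 4839/5000
s(2y) = (1/(4839/5000) − 1)/(2) = 161/9678 ≈ 1.6636%

step 1 [1y] bond c/1=1/80: DF=(807651/800000 − 1/80·(0))/(1+1/80) = 9971/10000 ≈ 0.997100
step 2 [2y] zero: DF = P = 4839/5000 ≈ 0.967800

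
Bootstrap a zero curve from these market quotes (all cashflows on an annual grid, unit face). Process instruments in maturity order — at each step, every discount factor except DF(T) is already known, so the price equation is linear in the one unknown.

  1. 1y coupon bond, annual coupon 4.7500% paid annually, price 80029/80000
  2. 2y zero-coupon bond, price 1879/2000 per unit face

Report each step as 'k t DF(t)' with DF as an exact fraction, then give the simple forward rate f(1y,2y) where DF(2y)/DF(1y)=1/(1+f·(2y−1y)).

step 1 [1y] bond c/1=19/400: DF=(80029/80000 − 19/400·(0))/(1+19/400) = 191/200 ≈ 0.955000
step 2 [2y] zero: DF = P = 1879/2000 ≈ 0.939500

1 1 191/200
2 2 1879/2000
f(1y,2y) = ((191/200)/(1879/2000) − 1)/(1) = 31/1879 ≈ 1.6498%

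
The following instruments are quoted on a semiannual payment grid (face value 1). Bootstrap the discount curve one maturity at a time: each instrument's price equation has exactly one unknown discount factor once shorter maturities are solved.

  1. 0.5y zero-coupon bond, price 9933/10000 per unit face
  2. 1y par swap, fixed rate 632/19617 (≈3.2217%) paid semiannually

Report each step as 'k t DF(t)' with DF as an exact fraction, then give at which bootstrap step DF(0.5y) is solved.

1 1/2 9933/10000
2 1 2421/2500
DF(0.5y) is solved at step 1

step 1 [0.5y] zero: DF = P = 9933/10000 ≈ 0.993300
step 2 [1y] swap r/2=316/19617: DF=(1 − 316/19617·(0.993300))/(1+316/19617) = 2421/2500 ≈ 0.968400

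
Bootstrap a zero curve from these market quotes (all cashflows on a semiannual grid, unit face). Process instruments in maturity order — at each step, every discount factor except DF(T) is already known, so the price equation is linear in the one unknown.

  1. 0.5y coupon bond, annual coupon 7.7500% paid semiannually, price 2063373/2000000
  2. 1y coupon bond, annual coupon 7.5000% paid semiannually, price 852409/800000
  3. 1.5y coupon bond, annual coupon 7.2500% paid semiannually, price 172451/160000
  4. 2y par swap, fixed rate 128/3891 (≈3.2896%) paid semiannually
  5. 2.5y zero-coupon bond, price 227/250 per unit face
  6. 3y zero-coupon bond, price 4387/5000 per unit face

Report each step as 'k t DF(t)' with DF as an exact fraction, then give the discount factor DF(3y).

step 1 [0.5y] bond c/2=31/800: DF=(2063373/2000000 − 31/800·(0))/(1+31/800) = 2483/2500 ≈ 0.993200
step 2 [1y] bond c/2=3/80: DF=(852409/800000 − 3/80·(0.993200))/(1+3/80) = 9911/10000 ≈ 0.991100
step 3 [1.5y] bond c/2=29/800: DF=(172451/160000 − 29/800·(0.993200+0.991100))/(1+29/800) = 9707/10000 ≈ 0.970700
step 4 [2y] swap r/2=64/3891: DF=(1 − 64/3891·(0.993200+0.991100+0.970700))/(1+64/3891) = 117/125 ≈ 0.936000
step 5 [2.5y] zero: DF = P = 227/250 ≈ 0.908000
step 6 [3y] zero: DF = P = 4387/5000 ≈ 0.877400

1 1/2 2483/2500
2 1 9911/10000
3 3/2 9707/10000
4 2 117/125
5 5/2 227/250
6 3 4387/5000
DF(3y) = 4387/5000 ≈ 0.877400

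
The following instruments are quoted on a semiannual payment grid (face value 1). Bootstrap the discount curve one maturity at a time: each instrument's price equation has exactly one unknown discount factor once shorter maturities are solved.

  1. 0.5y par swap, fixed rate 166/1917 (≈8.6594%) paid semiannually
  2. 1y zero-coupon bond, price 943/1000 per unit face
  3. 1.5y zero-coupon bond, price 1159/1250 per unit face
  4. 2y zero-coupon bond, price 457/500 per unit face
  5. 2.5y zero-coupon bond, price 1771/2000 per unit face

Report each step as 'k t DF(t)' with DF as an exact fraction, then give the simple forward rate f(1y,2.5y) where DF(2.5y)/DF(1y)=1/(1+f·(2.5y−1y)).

1 1/2 1917/2000
2 1 943/1000
3 3/2 1159/1250
4 2 457/500
5 5/2 1771/2000
f(1y,2.5y) = ((943/1000)/(1771/2000) − 1)/(3/2) = 10/231 ≈ 4.3290%

step 1 [0.5y] swap r/2=83/1917: DF=(1 − 83/1917·(0))/(1+83/1917) = 1917/2000 ≈ 0.958500
step 2 [1y] zero: DF = P = 943/1000 ≈ 0.943000
step 3 [1.5y] zero: DF = P = 1159/1250 ≈ 0.927200
step 4 [2y] zero: DF = P = 457/500 ≈ 0.914000
step 5 [2.5y] zero: DF = P = 1771/2000 ≈ 0.885500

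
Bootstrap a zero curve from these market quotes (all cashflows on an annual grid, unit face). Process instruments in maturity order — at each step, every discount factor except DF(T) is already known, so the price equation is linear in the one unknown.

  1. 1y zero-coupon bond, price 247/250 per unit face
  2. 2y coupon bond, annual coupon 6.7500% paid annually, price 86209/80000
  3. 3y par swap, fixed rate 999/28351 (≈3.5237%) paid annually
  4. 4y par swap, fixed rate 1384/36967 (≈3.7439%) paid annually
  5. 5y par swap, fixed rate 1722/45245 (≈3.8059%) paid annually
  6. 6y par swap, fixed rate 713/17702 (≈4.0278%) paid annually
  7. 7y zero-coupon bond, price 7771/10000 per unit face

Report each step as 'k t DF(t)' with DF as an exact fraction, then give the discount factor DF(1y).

1 1 247/250
2 2 947/1000
3 3 9001/10000
4 4 1077/1250
5 5 4139/5000
6 6 7861/10000
7 7 7771/10000
DF(1y) = 247/250 ≈ 0.988000

step 1 [1y] zero: DF = P = 247/250 ≈ 0.988000
step 2 [2y] bond c/1=27/400: DF=(86209/80000 − 27/400·(0.988000))/(1+27/400) = 947/1000 ≈ 0.947000
step 3 [3y] swap r/1=999/28351: DF=(1 − 999/28351·(0.988000+0.947000))/(1+999/28351) = 9001/10000 ≈ 0.900100
step 4 [4y] swap r/1=1384/36967: DF=(1 − 1384/36967·(0.988000+0.947000+0.900100))/(1+1384/36967) = 1077/1250 ≈ 0.861600
step 5 [5y] swap r/1=1722/45245: DF=(1 − 1722/45245·(0.988000+0.947000+0.900100+0.861600))/(1+1722/45245) = 4139/5000 ≈ 0.827800
step 6 [6y] swap r/1=713/17702: DF=(1 − 713/17702·(0.988000+0.947000+0.900100+0.861600+0.827800))/(1+713/17702) = 7861/10000 ≈ 0.786100
step 7 [7y] zero: DF = P = 7771/10000 ≈ 0.777100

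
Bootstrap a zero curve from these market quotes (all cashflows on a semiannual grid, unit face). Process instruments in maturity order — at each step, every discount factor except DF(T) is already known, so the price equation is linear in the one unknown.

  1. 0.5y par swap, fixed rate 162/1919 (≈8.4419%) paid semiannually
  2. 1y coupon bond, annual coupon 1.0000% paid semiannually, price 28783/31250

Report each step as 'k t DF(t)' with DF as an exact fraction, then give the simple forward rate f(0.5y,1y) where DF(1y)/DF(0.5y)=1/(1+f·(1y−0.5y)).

step 1 [0.5y] swap r/2=81/1919: DF=(1 − 81/1919·(0))/(1+81/1919) = 1919/2000 ≈ 0.959500
step 2 [1y] bond c/2=1/200: DF=(28783/31250 − 1/200·(0.959500))/(1+1/200) = 9117/10000 ≈ 0.911700

1 1/2 1919/2000
2 1 9117/10000
f(0.5y,1y) = ((1919/2000)/(9117/10000) − 1)/(1/2) = 956/9117 ≈ 10.4859%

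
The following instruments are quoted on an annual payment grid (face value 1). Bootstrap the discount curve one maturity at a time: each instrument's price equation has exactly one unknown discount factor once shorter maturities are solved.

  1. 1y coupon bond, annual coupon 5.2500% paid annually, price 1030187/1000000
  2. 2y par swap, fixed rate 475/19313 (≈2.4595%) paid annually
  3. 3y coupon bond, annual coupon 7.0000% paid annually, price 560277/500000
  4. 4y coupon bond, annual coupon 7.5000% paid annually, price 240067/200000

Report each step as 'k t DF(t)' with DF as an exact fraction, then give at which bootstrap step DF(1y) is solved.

step 1 [1y] bond c/1=21/400: DF=(1030187/1000000 − 21/400·(0))/(1+21/400) = 2447/2500 ≈ 0.978800
step 2 [2y] swap r/1=475/19313: DF=(1 − 475/19313·(0.978800))/(1+475/19313) = 381/400 ≈ 0.952500
step 3 [3y] bond c/1=7/100: DF=(560277/500000 − 7/100·(0.978800+0.952500))/(1+7/100) = 9209/10000 ≈ 0.920900
step 4 [4y] bond c/1=3/40: DF=(240067/200000 − 3/40·(0.978800+0.952500+0.920900))/(1+3/40) = 1147/1250 ≈ 0.917600

1 1 2447/2500
2 2 381/400
3 3 9209/10000
4 4 1147/1250
DF(1y) is solved at step 1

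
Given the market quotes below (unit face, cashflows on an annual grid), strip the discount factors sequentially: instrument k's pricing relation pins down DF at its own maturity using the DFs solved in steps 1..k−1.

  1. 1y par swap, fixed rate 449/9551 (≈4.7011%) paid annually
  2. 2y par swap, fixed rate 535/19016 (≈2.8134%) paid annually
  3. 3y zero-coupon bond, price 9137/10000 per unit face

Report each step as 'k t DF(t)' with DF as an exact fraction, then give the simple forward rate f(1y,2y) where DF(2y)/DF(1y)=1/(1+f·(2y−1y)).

step 1 [1y] swap r/1=449/9551: DF=(1 − 449/9551·(0))/(1+449/9551) = 9551/10000 ≈ 0.955100
step 2 [2y] swap r/1=535/19016: DF=(1 − 535/19016·(0.955100))/(1+535/19016) = 1893/2000 ≈ 0.946500
step 3 [3y] zero: DF = P = 9137/10000 ≈ 0.913700

1 1 9551/10000
2 2 1893/2000
3 3 9137/10000
f(1y,2y) = ((9551/10000)/(1893/2000) − 1)/(1) = 86/9465 ≈ 0.9086%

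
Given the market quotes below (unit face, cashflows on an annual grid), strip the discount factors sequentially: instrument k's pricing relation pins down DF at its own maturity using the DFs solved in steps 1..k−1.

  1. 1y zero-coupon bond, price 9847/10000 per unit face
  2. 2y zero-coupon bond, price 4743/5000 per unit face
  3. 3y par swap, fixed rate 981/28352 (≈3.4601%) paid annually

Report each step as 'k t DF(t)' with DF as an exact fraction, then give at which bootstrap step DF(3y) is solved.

1 1 9847/10000
2 2 4743/5000
3 3 9019/10000
DF(3y) is solved at step 3

step 1 [1y] zero: DF = P = 9847/10000 ≈ 0.984700
step 2 [2y] zero: DF = P = 4743/5000 ≈ 0.948600
step 3 [3y] swap r/1=981/28352: DF=(1 − 981/28352·(0.984700+0.948600))/(1+981/28352) = 9019/10000 ≈ 0.901900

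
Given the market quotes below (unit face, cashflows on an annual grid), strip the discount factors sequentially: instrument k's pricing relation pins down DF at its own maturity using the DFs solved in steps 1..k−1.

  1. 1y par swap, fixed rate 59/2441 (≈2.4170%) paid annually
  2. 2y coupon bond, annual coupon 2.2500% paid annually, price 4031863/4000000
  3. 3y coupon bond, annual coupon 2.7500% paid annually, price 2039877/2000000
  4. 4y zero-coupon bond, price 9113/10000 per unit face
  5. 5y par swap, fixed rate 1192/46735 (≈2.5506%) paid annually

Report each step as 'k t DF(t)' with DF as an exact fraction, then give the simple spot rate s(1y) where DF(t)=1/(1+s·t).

1 1 2441/2500
2 2 9643/10000
3 3 9407/10000
4 4 9113/10000
5 5 1101/1250
s(1y) = (1/(2441/2500) − 1)/(1) = 59/2441 ≈ 2.4170%

step 1 [1y] swap r/1=59/2441: DF=(1 − 59/2441·(0))/(1+59/2441) = 2441/2500 ≈ 0.976400
step 2 [2y] bond c/1=9/400: DF=(4031863/4000000 − 9/400·(0.976400))/(1+9/400) = 9643/10000 ≈ 0.964300
step 3 [3y] bond c/1=11/400: DF=(2039877/2000000 − 11/400·(0.976400+0.964300))/(1+11/400) = 9407/10000 ≈ 0.940700
step 4 [4y] zero: DF = P = 9113/10000 ≈ 0.911300
step 5 [5y] swap r/1=1192/46735: DF=(1 − 1192/46735·(0.976400+0.964300+0.940700+0.911300))/(1+1192/46735) = 1101/1250 ≈ 0.880800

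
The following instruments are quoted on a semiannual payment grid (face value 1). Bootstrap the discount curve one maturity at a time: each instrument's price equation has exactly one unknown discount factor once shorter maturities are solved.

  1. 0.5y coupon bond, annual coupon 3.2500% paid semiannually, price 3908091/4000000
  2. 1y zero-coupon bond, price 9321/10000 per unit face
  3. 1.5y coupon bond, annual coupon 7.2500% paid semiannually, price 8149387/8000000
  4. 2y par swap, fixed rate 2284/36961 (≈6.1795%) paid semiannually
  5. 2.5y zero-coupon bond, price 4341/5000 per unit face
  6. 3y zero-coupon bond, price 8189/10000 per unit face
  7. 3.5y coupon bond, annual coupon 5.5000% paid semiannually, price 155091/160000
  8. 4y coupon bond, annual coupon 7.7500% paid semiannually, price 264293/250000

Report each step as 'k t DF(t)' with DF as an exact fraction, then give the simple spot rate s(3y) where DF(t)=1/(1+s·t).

step 1 [0.5y] bond c/2=13/800: DF=(3908091/4000000 − 13/800·(0))/(1+13/800) = 4807/5000 ≈ 0.961400
step 2 [1y] zero: DF = P = 9321/10000 ≈ 0.932100
step 3 [1.5y] bond c/2=29/800: DF=(8149387/8000000 − 29/800·(0.961400+0.932100))/(1+29/800) = 573/625 ≈ 0.916800
step 4 [2y] swap r/2=1142/36961: DF=(1 − 1142/36961·(0.961400+0.932100+0.916800))/(1+1142/36961) = 4429/5000 ≈ 0.885800
step 5 [2.5y] zero: DF = P = 4341/5000 ≈ 0.868200
step 6 [3y] zero: DF = P = 8189/10000 ≈ 0.818900
step 7 [3.5y] bond c/2=11/400: DF=(155091/160000 − 11/400·(0.961400+0.932100+0.916800+0.885800+0.868200+0.818900))/(1+11/400) = 7993/10000 ≈ 0.799300
step 8 [4y] bond c/2=31/800: DF=(264293/250000 − 31/800·(0.961400+0.932100+0.916800+0.885800+0.868200+0.818900+0.799300))/(1+31/800) = 7871/10000 ≈ 0.787100

1 1/2 4807/5000
2 1 9321/10000
3 3/2 573/625
4 2 4429/5000
5 5/2 4341/5000
6 3 8189/10000
7 7/2 7993/10000
8 4 7871/10000
s(3y) = (1/(8189/10000) − 1)/(3) = 1811/24567 ≈ 7.3717%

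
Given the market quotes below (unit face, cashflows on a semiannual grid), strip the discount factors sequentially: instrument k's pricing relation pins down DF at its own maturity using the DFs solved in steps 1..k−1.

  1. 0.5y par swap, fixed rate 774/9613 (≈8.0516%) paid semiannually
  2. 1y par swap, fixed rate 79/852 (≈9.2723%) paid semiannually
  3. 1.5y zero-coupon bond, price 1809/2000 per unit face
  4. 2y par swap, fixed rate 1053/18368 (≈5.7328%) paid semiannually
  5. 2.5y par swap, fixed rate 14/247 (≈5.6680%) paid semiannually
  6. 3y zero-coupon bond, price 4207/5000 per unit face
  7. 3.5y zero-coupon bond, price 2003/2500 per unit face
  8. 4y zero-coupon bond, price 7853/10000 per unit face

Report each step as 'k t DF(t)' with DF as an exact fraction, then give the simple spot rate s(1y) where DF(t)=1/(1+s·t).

step 1 [0.5y] swap r/2=387/9613: DF=(1 − 387/9613·(0))/(1+387/9613) = 9613/10000 ≈ 0.961300
step 2 [1y] swap r/2=79/1704: DF=(1 − 79/1704·(0.961300))/(1+79/1704) = 9131/10000 ≈ 0.913100
step 3 [1.5y] zero: DF = P = 1809/2000 ≈ 0.904500
step 4 [2y] swap r/2=1053/36736: DF=(1 − 1053/36736·(0.961300+0.913100+0.904500))/(1+1053/36736) = 8947/10000 ≈ 0.894700
step 5 [2.5y] swap r/2=7/247: DF=(1 − 7/247·(0.961300+0.913100+0.904500+0.894700))/(1+7/247) = 1089/1250 ≈ 0.871200
step 6 [3y] zero: DF = P = 4207/5000 ≈ 0.841400
step 7 [3.5y] zero: DF = P = 2003/2500 ≈ 0.801200
step 8 [4y] zero: DF = P = 7853/10000 ≈ 0.785300

1 1/2 9613/10000
2 1 9131/10000
3 3/2 1809/2000
4 2 8947/10000
5 5/2 1089/1250
6 3 4207/5000
7 7/2 2003/2500
8 4 7853/10000
s(1y) = (1/(9131/10000) − 1)/(1) = 869/9131 ≈ 9.5170%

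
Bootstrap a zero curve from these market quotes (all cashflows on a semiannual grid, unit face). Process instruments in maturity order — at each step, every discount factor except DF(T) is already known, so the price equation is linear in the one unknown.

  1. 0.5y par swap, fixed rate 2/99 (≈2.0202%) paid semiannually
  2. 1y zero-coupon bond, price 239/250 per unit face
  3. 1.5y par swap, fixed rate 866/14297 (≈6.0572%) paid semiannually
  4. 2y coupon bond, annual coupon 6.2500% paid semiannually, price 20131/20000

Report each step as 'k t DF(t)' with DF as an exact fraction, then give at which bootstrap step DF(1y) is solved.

step 1 [0.5y] swap r/2=1/99: DF=(1 − 1/99·(0))/(1+1/99) = 99/100 ≈ 0.990000
step 2 [1y] zero: DF = P = 239/250 ≈ 0.956000
step 3 [1.5y] swap r/2=433/14297: DF=(1 − 433/14297·(0.990000+0.956000))/(1+433/14297) = 4567/5000 ≈ 0.913400
step 4 [2y] bond c/2=1/32: DF=(20131/20000 − 1/32·(0.990000+0.956000+0.913400))/(1+1/32) = 4447/5000 ≈ 0.889400

1 1/2 99/100
2 1 239/250
3 3/2 4567/5000
4 2 4447/5000
DF(1y) is solved at step 2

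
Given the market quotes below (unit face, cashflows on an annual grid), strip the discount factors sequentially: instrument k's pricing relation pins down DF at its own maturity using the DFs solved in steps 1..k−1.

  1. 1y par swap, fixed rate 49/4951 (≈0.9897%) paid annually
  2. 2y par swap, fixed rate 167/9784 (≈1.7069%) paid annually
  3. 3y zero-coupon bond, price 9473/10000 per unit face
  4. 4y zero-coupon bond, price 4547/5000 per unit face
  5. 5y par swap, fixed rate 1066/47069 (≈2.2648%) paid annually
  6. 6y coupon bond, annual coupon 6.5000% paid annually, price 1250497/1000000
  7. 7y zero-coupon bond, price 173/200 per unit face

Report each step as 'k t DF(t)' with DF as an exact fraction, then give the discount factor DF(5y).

step 1 [1y] swap r/1=49/4951: DF=(1 − 49/4951·(0))/(1+49/4951) = 4951/5000 ≈ 0.990200
step 2 [2y] swap r/1=167/9784: DF=(1 − 167/9784·(0.990200))/(1+167/9784) = 4833/5000 ≈ 0.966600
step 3 [3y] zero: DF = P = 9473/10000 ≈ 0.947300
step 4 [4y] zero: DF = P = 4547/5000 ≈ 0.909400
step 5 [5y] swap r/1=1066/47069: DF=(1 − 1066/47069·(0.990200+0.966600+0.947300+0.909400))/(1+1066/47069) = 4467/5000 ≈ 0.893400
step 6 [6y] bond c/1=13/200: DF=(1250497/1000000 − 13/200·(0.990200+0.966600+0.947300+0.909400+0.893400))/(1+13/200) = 8869/10000 ≈ 0.886900
step 7 [7y] zero: DF = P = 173/200 ≈ 0.865000

1 1 4951/5000
2 2 4833/5000
3 3 9473/10000
4 4 4547/5000
5 5 4467/5000
6 6 8869/10000
7 7 173/200
DF(5y) = 4467/5000 ≈ 0.893400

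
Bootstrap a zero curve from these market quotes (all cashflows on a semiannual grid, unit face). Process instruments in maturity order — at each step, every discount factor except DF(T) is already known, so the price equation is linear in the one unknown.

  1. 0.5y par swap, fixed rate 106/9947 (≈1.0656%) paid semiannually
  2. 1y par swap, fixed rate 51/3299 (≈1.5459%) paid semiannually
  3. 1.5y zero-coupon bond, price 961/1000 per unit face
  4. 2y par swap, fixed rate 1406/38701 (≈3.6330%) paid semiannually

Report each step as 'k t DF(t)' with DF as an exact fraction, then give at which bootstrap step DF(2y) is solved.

1 1/2 9947/10000
2 1 9847/10000
3 3/2 961/1000
4 2 9297/10000
DF(2y) is solved at step 4

step 1 [0.5y] swap r/2=53/9947: DF=(1 − 53/9947·(0))/(1+53/9947) = 9947/10000 ≈ 0.994700
step 2 [1y] swap r/2=51/6598: DF=(1 − 51/6598·(0.994700))/(1+51/6598) = 9847/10000 ≈ 0.984700
step 3 [1.5y] zero: DF = P = 961/1000 ≈ 0.961000
step 4 [2y] swap r/2=703/38701: DF=(1 − 703/38701·(0.994700+0.984700+0.961000))/(1+703/38701) = 9297/10000 ≈ 0.929700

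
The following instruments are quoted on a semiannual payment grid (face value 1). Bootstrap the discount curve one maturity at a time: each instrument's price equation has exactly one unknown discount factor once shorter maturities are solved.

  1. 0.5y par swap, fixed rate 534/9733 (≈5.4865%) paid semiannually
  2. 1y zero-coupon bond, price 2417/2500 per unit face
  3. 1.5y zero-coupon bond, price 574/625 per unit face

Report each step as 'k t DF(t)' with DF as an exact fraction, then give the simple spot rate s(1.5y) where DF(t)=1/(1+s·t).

1 1/2 9733/10000
2 1 2417/2500
3 3/2 574/625
s(1.5y) = (1/(574/625) − 1)/(3/2) = 17/287 ≈ 5.9233%

step 1 [0.5y] swap r/2=267/9733: DF=(1 − 267/9733·(0))/(1+267/9733) = 9733/10000 ≈ 0.973300
step 2 [1y] zero: DF = P = 2417/2500 ≈ 0.966800
step 3 [1.5y] zero: DF = P = 574/625 ≈ 0.918400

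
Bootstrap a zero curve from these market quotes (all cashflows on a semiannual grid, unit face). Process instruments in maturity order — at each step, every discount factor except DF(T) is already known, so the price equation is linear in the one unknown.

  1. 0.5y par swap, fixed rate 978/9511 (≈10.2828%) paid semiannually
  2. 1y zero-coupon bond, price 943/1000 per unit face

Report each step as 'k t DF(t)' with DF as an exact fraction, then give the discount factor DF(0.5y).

step 1 [0.5y] swap r/2=489/9511: DF=(1 − 489/9511·(0))/(1+489/9511) = 9511/10000 ≈ 0.951100
step 2 [1y] zero: DF = P = 943/1000 ≈ 0.943000

1 1/2 9511/10000
2 1 943/1000
DF(0.5y) = 9511/10000 ≈ 0.951100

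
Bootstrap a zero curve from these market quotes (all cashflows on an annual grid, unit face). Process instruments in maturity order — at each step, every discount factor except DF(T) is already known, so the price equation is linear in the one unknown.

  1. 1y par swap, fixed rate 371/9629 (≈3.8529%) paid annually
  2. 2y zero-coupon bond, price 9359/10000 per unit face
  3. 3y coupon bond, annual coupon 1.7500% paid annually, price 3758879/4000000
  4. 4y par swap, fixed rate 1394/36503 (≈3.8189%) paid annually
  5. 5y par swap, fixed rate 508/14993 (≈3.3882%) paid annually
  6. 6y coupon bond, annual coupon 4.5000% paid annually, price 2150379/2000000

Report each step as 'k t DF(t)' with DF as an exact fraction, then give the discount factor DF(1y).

step 1 [1y] swap r/1=371/9629: DF=(1 − 371/9629·(0))/(1+371/9629) = 9629/10000 ≈ 0.962900
step 2 [2y] zero: DF = P = 9359/10000 ≈ 0.935900
step 3 [3y] bond c/1=7/400: DF=(3758879/4000000 − 7/400·(0.962900+0.935900))/(1+7/400) = 8909/10000 ≈ 0.890900
step 4 [4y] swap r/1=1394/36503: DF=(1 − 1394/36503·(0.962900+0.935900+0.890900))/(1+1394/36503) = 4303/5000 ≈ 0.860600
step 5 [5y] swap r/1=508/14993: DF=(1 − 508/14993·(0.962900+0.935900+0.890900+0.860600))/(1+508/14993) = 2119/2500 ≈ 0.847600
step 6 [6y] bond c/1=9/200: DF=(2150379/2000000 − 9/200·(0.962900+0.935900+0.890900+0.860600+0.847600))/(1+9/200) = 522/625 ≈ 0.835200

1 1 9629/10000
2 2 9359/10000
3 3 8909/10000
4 4 4303/5000
5 5 2119/2500
6 6 522/625
DF(1y) = 9629/10000 ≈ 0.962900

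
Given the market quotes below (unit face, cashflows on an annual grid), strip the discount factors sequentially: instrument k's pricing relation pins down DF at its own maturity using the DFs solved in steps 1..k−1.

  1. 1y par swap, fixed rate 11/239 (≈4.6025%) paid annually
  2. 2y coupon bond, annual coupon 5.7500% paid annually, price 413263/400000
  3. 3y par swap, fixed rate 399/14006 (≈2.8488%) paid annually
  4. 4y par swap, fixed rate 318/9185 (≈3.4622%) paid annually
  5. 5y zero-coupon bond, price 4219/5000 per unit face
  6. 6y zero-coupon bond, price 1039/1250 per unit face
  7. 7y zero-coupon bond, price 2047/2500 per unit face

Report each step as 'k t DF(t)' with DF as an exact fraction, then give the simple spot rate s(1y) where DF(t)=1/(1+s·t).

step 1 [1y] swap r/1=11/239: DF=(1 − 11/239·(0))/(1+11/239) = 239/250 ≈ 0.956000
step 2 [2y] bond c/1=23/400: DF=(413263/400000 − 23/400·(0.956000))/(1+23/400) = 37/40 ≈ 0.925000
step 3 [3y] swap r/1=399/14006: DF=(1 − 399/14006·(0.956000+0.925000))/(1+399/14006) = 4601/5000 ≈ 0.920200
step 4 [4y] swap r/1=318/9185: DF=(1 − 318/9185·(0.956000+0.925000+0.920200))/(1+318/9185) = 1091/1250 ≈ 0.872800
step 5 [5y] zero: DF = P = 4219/5000 ≈ 0.843800
step 6 [6y] zero: DF = P = 1039/1250 ≈ 0.831200
step 7 [7y] zero: DF = P = 2047/2500 ≈ 0.818800

1 1 239/250
2 2 37/40
3 3 4601/5000
4 4 1091/1250
5 5 4219/5000
6 6 1039/1250
7 7 2047/2500
s(1y) = (1/(239/250) − 1)/(1) = 11/239 ≈ 4.6025%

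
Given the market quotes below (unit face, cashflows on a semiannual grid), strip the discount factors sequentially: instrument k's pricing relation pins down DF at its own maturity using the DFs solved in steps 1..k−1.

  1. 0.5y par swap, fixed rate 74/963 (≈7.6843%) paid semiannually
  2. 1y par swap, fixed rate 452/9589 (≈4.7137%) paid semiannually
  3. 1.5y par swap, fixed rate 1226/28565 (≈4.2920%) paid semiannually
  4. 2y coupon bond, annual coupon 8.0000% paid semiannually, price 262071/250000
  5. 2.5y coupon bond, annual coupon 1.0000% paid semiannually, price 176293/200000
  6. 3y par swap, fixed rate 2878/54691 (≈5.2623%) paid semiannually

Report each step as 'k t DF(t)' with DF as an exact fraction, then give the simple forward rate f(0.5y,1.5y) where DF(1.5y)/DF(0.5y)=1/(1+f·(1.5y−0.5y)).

step 1 [0.5y] swap r/2=37/963: DF=(1 − 37/963·(0))/(1+37/963) = 963/1000 ≈ 0.963000
step 2 [1y] swap r/2=226/9589: DF=(1 − 226/9589·(0.963000))/(1+226/9589) = 2387/2500 ≈ 0.954800
step 3 [1.5y] swap r/2=613/28565: DF=(1 − 613/28565·(0.963000+0.954800))/(1+613/28565) = 9387/10000 ≈ 0.938700
step 4 [2y] bond c/2=1/25: DF=(262071/250000 − 1/25·(0.963000+0.954800+0.938700))/(1+1/25) = 8981/10000 ≈ 0.898100
step 5 [2.5y] bond c/2=1/200: DF=(176293/200000 − 1/200·(0.963000+0.954800+0.938700+0.898100))/(1+1/200) = 1073/1250 ≈ 0.858400
step 6 [3y] swap r/2=1439/54691: DF=(1 − 1439/54691·(0.963000+0.954800+0.938700+0.898100+0.858400))/(1+1439/54691) = 8561/10000 ≈ 0.856100

1 1/2 963/1000
2 1 2387/2500
3 3/2 9387/10000
4 2 8981/10000
5 5/2 1073/1250
6 3 8561/10000
f(0.5y,1.5y) = ((963/1000)/(9387/10000) − 1)/(1) = 27/1043 ≈ 2.5887%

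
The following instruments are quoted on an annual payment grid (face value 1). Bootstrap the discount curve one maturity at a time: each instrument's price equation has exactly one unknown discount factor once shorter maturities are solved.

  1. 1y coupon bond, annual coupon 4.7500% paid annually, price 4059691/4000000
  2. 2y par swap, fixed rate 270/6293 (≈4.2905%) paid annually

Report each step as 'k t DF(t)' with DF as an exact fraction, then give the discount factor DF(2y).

step 1 [1y] bond c/1=19/400: DF=(4059691/4000000 − 19/400·(0))/(1+19/400) = 9689/10000 ≈ 0.968900
step 2 [2y] swap r/1=270/6293: DF=(1 − 270/6293·(0.968900))/(1+270/6293) = 919/1000 ≈ 0.919000

1 1 9689/10000
2 2 919/1000
DF(2y) = 919/1000 ≈ 0.919000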